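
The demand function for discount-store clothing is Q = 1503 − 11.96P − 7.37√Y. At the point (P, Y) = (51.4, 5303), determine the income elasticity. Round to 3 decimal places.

At P = 51.4, Y = 5303: Q = 351.560.
Holding P constant, ∂Q/∂Y = -7.37/(2√Y) = -0.050603.
η_Y = (∂Q/∂Y)·(Y/Q) = -0.050603 × (5303/351.560) = -0.763.

-0.763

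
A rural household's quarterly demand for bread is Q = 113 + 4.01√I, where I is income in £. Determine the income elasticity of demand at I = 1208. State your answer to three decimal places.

At I = 1208: Q = 252.373.
dQ/dI = 4.01/(2√I) = 0.0576874 at this income.
η = (dQ/dI)·(I/Q) = 0.0576874 × (1208/252.373) = 0.276.

0.276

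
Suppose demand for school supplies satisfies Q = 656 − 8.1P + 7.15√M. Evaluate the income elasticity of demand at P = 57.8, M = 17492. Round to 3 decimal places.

At P = 57.8, M = 17492: Q = 1133.460.
Holding P constant, ∂Q/∂M = 7.15/(2√M) = 0.0270306.
η_M = (∂Q/∂M)·(M/Q) = 0.0270306 × (17492/1133.460) = 0.417.

0.417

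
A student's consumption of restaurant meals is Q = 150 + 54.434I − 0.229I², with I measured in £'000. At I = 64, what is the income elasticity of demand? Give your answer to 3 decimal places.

At I = 64: Q = 2695.7920.
dQ/dI = 54.434 − 0.458I = 25.12200.
η = (dQ/dI)·(I/Q) = 25.12200 × (64/2695.7920) = 0.596.

0.596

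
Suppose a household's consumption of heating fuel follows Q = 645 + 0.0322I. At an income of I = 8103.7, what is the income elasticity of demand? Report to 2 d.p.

At I = 8103.7: Q = 905.939.
dQ/dI = 0.0322.
η = (dQ/dI)·(I/Q) = 0.0322 × (8103.7/905.939) = 0.29.

0.29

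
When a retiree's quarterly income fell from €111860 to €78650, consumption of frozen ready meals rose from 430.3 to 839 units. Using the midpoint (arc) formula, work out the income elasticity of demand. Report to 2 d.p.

ΔQ = 839 − 430.3 = 408.7; midpoint Q̄ = (430.3 + 839)/2 = 634.65.
ΔI = 78650 − 111860 = -33210; midpoint Ī = (111860 + 78650)/2 = 95255.
η = (ΔQ/Q̄) ÷ (ΔI/Ī) = (408.7/634.65) ÷ (-33210/95255) = -1.85.

-1.85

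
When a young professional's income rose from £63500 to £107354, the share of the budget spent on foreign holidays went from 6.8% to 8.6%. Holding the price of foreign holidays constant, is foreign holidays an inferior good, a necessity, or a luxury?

luxury

The budget share rises as income rises, so η > 1.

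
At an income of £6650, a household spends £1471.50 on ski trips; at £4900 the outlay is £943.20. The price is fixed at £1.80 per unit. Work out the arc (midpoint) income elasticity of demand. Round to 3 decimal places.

1.444

With a constant price, Q₁ = 1471.50/1.80 = 817.500 and Q₂ = 943.20/1.80 = 524.000 (equivalently, work directly with expenditure since P cancels).
Midpoint %ΔQ = (943.20 − 1471.50)/1207.35 = -0.43757; midpoint %ΔI = (4900 − 6650)/5775 = -0.30303.
η = -0.43757 / -0.30303 = 1.444.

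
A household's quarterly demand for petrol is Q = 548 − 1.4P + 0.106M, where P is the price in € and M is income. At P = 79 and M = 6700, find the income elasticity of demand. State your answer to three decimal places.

0.619

At P = 79, M = 6700: Q = 1147.600.
Holding P constant, ∂Q/∂M = 0.106.
η_M = (∂Q/∂M)·(M/Q) = 0.106 × (6700/1147.600) = 0.619.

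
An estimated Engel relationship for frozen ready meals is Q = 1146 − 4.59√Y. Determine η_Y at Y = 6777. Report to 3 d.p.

-0.246

At Y = 6777: Q = 768.140.
dQ/dY = -4.59/(2√Y) = -0.0278781 at this income.
η = (dQ/dY)·(Y/Q) = -0.0278781 × (6777/768.140) = -0.246.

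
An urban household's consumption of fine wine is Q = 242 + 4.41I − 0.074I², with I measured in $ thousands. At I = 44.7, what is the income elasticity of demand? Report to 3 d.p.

At I = 44.7: Q = 291.2683.
dQ/dI = 4.41 − 0.148I = -2.20560.
η = (dQ/dI)·(I/Q) = -2.20560 × (44.7/291.2683) = -0.338.

-0.338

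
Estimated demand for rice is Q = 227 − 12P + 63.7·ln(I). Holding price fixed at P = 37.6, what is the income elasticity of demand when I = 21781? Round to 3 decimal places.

0.155

At P = 37.6, I = 21781: Q = 412.086.
Holding P constant, ∂Q/∂I = 63.7/I = 0.00292457.
η_I = (∂Q/∂I)·(I/Q) = 0.00292457 × (21781/412.086) = 0.155.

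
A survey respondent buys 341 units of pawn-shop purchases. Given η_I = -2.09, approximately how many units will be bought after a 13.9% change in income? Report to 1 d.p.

%ΔQ ≈ η × %ΔI = -2.09 × 13.9% = -29.051%.
New Q ≈ 341 × (1 − 0.29051) = 241.9.

241.9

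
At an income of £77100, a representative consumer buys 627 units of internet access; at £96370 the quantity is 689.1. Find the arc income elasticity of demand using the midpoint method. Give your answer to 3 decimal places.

0.425

ΔQ = 689.1 − 627 = 62.1; midpoint Q̄ = (627 + 689.1)/2 = 658.05.
ΔI = 96370 − 77100 = 19270; midpoint Ī = (77100 + 96370)/2 = 86735.
η = (ΔQ/Q̄) ÷ (ΔI/Ī) = (62.1/658.05) ÷ (19270/86735) = 0.425.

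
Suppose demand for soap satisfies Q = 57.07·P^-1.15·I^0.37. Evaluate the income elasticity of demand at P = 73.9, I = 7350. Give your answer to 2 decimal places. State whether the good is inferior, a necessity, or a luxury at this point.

0.37 (necessity)

For a multiplicative demand Q = A·P^α·I^β, the income elasticity is β everywhere.
Here β = 0.37, so η = 0.37.
Since 0 < η < 1, this is a necessity.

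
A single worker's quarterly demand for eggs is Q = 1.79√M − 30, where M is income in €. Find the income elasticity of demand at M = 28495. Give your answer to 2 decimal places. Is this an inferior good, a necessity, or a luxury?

0.56 (necessity)

At M = 28495: Q = 272.160.
dQ/dM = 1.79/(2√M) = 0.00530199 at this income.
η = (dQ/dM)·(M/Q) = 0.00530199 × (28495/272.160) = 0.56.
Since 0 < η < 1, the good is a necessity.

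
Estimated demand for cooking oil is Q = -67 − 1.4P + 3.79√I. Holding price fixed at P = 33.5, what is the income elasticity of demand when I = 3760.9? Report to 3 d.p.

At P = 33.5, I = 3760.9: Q = 118.526.
Holding P constant, ∂Q/∂I = 3.79/(2√I) = 0.0309003.
η_I = (∂Q/∂I)·(I/Q) = 0.0309003 × (3760.9/118.526) = 0.980.

0.980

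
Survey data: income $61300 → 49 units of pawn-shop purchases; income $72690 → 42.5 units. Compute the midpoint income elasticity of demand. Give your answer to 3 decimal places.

ΔQ = 42.5 − 49 = -6.5; midpoint Q̄ = (49 + 42.5)/2 = 45.75.
ΔI = 72690 − 61300 = 11390; midpoint Ī = (61300 + 72690)/2 = 66995.
η = (ΔQ/Q̄) ÷ (ΔI/Ī) = (-6.5/45.75) ÷ (11390/66995) = -0.836.

-0.836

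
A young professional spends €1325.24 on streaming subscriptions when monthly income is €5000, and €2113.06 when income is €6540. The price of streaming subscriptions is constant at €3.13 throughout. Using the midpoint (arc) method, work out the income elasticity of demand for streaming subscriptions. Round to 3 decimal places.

With a constant price, Q₁ = 1325.24/3.13 = 423.399 and Q₂ = 2113.06/3.13 = 675.099 (equivalently, work directly with expenditure since P cancels).
Midpoint %ΔQ = (2113.06 − 1325.24)/1719.15 = 0.45826; midpoint %ΔI = (6540 − 5000)/5770 = 0.26690.
η = 0.45826 / 0.26690 = 1.717.

1.717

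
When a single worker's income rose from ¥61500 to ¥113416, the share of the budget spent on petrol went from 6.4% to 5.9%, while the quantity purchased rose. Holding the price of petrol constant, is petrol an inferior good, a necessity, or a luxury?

necessity

Quantity rises but the budget share falls as income rises, so 0 < η < 1.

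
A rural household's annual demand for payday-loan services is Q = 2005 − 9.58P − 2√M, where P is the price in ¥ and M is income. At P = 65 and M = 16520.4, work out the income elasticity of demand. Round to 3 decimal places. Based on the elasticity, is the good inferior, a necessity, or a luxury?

-0.114 (inferior good)

At P = 65, M = 16520.4: Q = 1125.237.
Holding P constant, ∂Q/∂M = -2/(2√M) = -0.00778018.
η_M = (∂Q/∂M)·(M/Q) = -0.00778018 × (16520.4/1125.237) = -0.114.
Since η < 0, this is an inferior good.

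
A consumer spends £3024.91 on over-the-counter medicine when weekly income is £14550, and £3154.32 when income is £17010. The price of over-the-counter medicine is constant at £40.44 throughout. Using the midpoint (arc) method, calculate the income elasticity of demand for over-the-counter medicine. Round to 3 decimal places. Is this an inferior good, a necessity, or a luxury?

With a constant price, Q₁ = 3024.91/40.44 = 74.800 and Q₂ = 3154.32/40.44 = 78.000 (equivalently, work directly with expenditure since P cancels).
Midpoint %ΔQ = (3154.32 − 3024.91)/3089.62 = 0.04189; midpoint %ΔI = (17010 − 14550)/15780 = 0.15589.
η = 0.04189 / 0.15589 = 0.269.
0 < η < 1 ⇒ necessity.

0.269 (necessity)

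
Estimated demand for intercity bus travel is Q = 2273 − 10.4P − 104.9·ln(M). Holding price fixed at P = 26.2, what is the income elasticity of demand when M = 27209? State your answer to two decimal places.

-0.11

At P = 26.2, M = 27209: Q = 929.354.
Holding P constant, ∂Q/∂M = -104.9/M = -0.00385534.
η_M = (∂Q/∂M)·(M/Q) = -0.00385534 × (27209/929.354) = -0.11.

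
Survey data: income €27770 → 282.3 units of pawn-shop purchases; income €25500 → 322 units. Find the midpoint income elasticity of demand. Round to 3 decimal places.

ΔQ = 322 − 282.3 = 39.7; midpoint Q̄ = (282.3 + 322)/2 = 302.15.
ΔI = 25500 − 27770 = -2270; midpoint Ī = (27770 + 25500)/2 = 26635.
η = (ΔQ/Q̄) ÷ (ΔI/Ī) = (39.7/302.15) ÷ (-2270/26635) = -1.542.

-1.542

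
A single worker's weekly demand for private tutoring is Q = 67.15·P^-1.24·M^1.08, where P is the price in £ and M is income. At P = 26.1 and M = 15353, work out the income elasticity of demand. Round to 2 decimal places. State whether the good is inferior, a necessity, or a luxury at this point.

1.08 (luxury)

For a multiplicative demand Q = A·P^α·M^β, the income elasticity is β everywhere.
Here β = 1.08, so η = 1.08.
Since η > 1, this is a luxury.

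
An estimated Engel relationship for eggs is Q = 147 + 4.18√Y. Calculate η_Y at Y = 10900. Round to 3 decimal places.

At Y = 10900: Q = 583.405.
dQ/dY = 4.18/(2√Y) = 0.0200186 at this income.
η = (dQ/dY)·(Y/Q) = 0.0200186 × (10900/583.405) = 0.374.

0.374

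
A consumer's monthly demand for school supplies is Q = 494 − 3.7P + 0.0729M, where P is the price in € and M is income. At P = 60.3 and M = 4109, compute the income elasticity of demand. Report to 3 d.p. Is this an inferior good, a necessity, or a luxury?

0.525 (necessity)

At P = 60.3, M = 4109: Q = 570.436.
Holding P constant, ∂Q/∂M = 0.0729.
η_M = (∂Q/∂M)·(M/Q) = 0.0729 × (4109/570.436) = 0.525.
Since 0 < η < 1, this is a necessity.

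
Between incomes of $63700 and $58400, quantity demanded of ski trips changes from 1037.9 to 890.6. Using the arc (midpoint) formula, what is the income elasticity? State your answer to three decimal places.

1.760

ΔQ = 890.6 − 1037.9 = -147.3; midpoint Q̄ = (1037.9 + 890.6)/2 = 964.25.
ΔI = 58400 − 63700 = -5300; midpoint Ī = (63700 + 58400)/2 = 61050.
η = (ΔQ/Q̄) ÷ (ΔI/Ī) = (-147.3/964.25) ÷ (-5300/61050) = 1.760.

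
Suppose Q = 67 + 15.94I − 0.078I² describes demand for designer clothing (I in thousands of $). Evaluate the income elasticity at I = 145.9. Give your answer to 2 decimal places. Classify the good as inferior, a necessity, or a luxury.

At I = 145.9: Q = 732.2748.
dQ/dI = 15.94 − 0.156I = -6.82040.
η = (dQ/dI)·(I/Q) = -6.82040 × (145.9/732.2748) = -1.36.
η < 0 ⇒ inferior good.

-1.36 (inferior good)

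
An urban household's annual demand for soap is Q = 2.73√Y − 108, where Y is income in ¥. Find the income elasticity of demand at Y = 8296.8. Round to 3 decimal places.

At Y = 8296.8: Q = 140.667.
dQ/dY = 2.73/(2√Y) = 0.0149857 at this income.
η = (dQ/dY)·(Y/Q) = 0.0149857 × (8296.8/140.667) = 0.884.

0.884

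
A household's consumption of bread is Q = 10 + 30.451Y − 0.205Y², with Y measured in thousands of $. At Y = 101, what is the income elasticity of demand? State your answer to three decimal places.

At Y = 101: Q = 994.3460.
dQ/dY = 30.451 − 0.41Y = -10.95900.
η = (dQ/dY)·(Y/Q) = -10.95900 × (101/994.3460) = -1.113.

-1.113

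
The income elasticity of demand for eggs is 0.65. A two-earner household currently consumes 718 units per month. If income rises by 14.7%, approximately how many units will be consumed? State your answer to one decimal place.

786.6

%ΔQ ≈ η × %ΔI = 0.65 × 14.7% = 9.555%.
New Q ≈ 718 × (1 + 0.09555) = 786.6.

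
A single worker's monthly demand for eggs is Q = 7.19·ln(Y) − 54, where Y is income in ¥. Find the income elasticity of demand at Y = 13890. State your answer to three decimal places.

At Y = 13890: Q = 14.585.
dQ/dY = 7.19/Y = 0.000517639 at this income.
η = (dQ/dY)·(Y/Q) = 0.000517639 × (13890/14.585) = 0.493.

0.493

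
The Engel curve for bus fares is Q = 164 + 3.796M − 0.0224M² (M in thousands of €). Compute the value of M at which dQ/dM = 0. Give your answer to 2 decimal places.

84.73

dQ/dM = 3.796 − 0.0448M.
The good is inferior where dQ/dM < 0. Setting dQ/dM = 0 gives M = 3.796 / 0.0448 = 84.73.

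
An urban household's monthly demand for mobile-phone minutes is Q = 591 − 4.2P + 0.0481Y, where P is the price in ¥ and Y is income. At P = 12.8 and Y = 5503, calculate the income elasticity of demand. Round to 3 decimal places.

At P = 12.8, Y = 5503: Q = 801.934.
Holding P constant, ∂Q/∂Y = 0.0481.
η_Y = (∂Q/∂Y)·(Y/Q) = 0.0481 × (5503/801.934) = 0.330.

0.330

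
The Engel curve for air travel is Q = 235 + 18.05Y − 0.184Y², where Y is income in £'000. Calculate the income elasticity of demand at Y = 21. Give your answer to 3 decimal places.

0.407

At Y = 21: Q = 532.9060.
dQ/dY = 18.05 − 0.368Y = 10.32200.
η = (dQ/dY)·(Y/Q) = 10.32200 × (21/532.9060) = 0.407.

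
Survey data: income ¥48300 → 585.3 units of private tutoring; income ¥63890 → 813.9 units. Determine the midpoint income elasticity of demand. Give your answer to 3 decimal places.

1.176

ΔQ = 813.9 − 585.3 = 228.6; midpoint Q̄ = (585.3 + 813.9)/2 = 699.6.
ΔI = 63890 − 48300 = 15590; midpoint Ī = (48300 + 63890)/2 = 56095.
η = (ΔQ/Q̄) ÷ (ΔI/Ī) = (228.6/699.6) ÷ (15590/56095) = 1.176.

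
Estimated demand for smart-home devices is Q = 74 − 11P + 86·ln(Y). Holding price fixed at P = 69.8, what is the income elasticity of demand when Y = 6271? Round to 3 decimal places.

At P = 69.8, Y = 6271: Q = 58.157.
Holding P constant, ∂Q/∂Y = 86/Y = 0.0137139.
η_Y = (∂Q/∂Y)·(Y/Q) = 0.0137139 × (6271/58.157) = 1.479.

1.479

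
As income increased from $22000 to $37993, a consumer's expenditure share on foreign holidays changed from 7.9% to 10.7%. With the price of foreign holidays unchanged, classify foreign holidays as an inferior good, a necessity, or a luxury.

The budget share rises as income rises, so η > 1.

luxury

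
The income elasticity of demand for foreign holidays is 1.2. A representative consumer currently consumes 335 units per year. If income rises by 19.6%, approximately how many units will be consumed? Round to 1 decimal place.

%ΔQ ≈ η × %ΔI = 1.2 × 19.6% = 23.52%.
New Q ≈ 335 × (1 + 0.2352) = 413.8.

413.8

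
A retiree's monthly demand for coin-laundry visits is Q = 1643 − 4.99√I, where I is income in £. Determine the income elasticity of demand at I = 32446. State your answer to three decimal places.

-0.604

At I = 32446: Q = 744.163.
dQ/dI = -4.99/(2√I) = -0.0138513 at this income.
η = (dQ/dI)·(I/Q) = -0.0138513 × (32446/744.163) = -0.604.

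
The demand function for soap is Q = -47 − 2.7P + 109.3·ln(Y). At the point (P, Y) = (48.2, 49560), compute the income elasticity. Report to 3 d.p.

0.109

At P = 48.2, Y = 49560: Q = 1004.496.
Holding P constant, ∂Q/∂Y = 109.3/Y = 0.00220541.
η_Y = (∂Q/∂Y)·(Y/Q) = 0.00220541 × (49560/1004.496) = 0.109.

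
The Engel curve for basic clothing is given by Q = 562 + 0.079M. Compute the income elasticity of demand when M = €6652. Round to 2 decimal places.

0.48

At M = 6652: Q = 1087.508.
dQ/dM = 0.079.
η = (dQ/dM)·(M/Q) = 0.079 × (6652/1087.508) = 0.48.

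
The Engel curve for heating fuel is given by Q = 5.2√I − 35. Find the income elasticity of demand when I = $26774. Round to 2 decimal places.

0.52

At I = 26774: Q = 815.864.
dQ/dI = 5.2/(2√I) = 0.0158897 at this income.
η = (dQ/dI)·(I/Q) = 0.0158897 × (26774/815.864) = 0.52.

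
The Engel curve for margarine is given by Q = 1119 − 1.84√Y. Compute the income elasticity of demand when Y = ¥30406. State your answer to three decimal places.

-0.201

At Y = 30406: Q = 798.153.
dQ/dY = -1.84/(2√Y) = -0.00527604 at this income.
η = (dQ/dY)·(Y/Q) = -0.00527604 × (30406/798.153) = -0.201.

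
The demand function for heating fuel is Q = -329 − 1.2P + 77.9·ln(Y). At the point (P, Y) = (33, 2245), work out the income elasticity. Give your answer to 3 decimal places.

0.335

At P = 33, Y = 2245: Q = 232.512.
Holding P constant, ∂Q/∂Y = 77.9/Y = 0.0346993.
η_Y = (∂Q/∂Y)·(Y/Q) = 0.0346993 × (2245/232.512) = 0.335.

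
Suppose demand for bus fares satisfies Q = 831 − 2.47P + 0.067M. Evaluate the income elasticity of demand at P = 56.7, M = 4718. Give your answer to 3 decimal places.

At P = 56.7, M = 4718: Q = 1007.057.
Holding P constant, ∂Q/∂M = 0.067.
η_M = (∂Q/∂M)·(M/Q) = 0.067 × (4718/1007.057) = 0.314.

0.314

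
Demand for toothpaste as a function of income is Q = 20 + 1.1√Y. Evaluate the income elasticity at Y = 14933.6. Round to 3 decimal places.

0.435

At Y = 14933.6: Q = 154.423.
dQ/dY = 1.1/(2√Y) = 0.0045007 at this income.
η = (dQ/dY)·(Y/Q) = 0.0045007 × (14933.6/154.423) = 0.435.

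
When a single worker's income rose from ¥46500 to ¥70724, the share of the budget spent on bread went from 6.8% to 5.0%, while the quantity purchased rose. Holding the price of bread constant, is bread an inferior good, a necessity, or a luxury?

Quantity rises but the budget share falls as income rises, so 0 < η < 1.

necessity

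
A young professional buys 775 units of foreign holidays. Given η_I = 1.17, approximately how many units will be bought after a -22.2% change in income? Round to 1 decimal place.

573.7

%ΔQ ≈ η × %ΔI = 1.17 × (-22.2%) = -25.974%.
New Q ≈ 775 × (1 − 0.25974) = 573.7.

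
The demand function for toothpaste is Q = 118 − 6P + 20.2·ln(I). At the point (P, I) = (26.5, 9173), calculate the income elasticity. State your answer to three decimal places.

0.141

At P = 26.5, I = 9173: Q = 143.305.
Holding P constant, ∂Q/∂I = 20.2/I = 0.00220211.
η_I = (∂Q/∂I)·(I/Q) = 0.00220211 × (9173/143.305) = 0.141.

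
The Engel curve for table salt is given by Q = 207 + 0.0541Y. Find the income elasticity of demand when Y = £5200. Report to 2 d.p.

At Y = 5200: Q = 488.320.
dQ/dY = 0.0541.
η = (dQ/dY)·(Y/Q) = 0.0541 × (5200/488.320) = 0.58.

0.58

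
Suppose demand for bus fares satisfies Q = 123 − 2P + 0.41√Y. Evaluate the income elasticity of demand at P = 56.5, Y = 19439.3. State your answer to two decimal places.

At P = 56.5, Y = 19439.3: Q = 67.164.
Holding P constant, ∂Q/∂Y = 0.41/(2√Y) = 0.00147033.
η_Y = (∂Q/∂Y)·(Y/Q) = 0.00147033 × (19439.3/67.164) = 0.43.

0.43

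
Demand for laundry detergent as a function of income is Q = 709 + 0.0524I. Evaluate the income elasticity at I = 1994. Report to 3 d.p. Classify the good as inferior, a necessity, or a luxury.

0.128 (necessity)

At I = 1994: Q = 813.486.
dQ/dI = 0.0524.
η = (dQ/dI)·(I/Q) = 0.0524 × (1994/813.486) = 0.128.
Since 0 < η < 1, the good is a necessity.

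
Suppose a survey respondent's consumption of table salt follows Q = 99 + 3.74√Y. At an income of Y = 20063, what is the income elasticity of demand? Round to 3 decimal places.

0.421

At Y = 20063: Q = 628.748.
dQ/dY = 3.74/(2√Y) = 0.0132021 at this income.
η = (dQ/dY)·(Y/Q) = 0.0132021 × (20063/628.748) = 0.421.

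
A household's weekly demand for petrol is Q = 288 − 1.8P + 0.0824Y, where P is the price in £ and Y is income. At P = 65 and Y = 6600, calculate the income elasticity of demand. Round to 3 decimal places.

0.761

At P = 65, Y = 6600: Q = 714.840.
Holding P constant, ∂Q/∂Y = 0.0824.
η_Y = (∂Q/∂Y)·(Y/Q) = 0.0824 × (6600/714.840) = 0.761.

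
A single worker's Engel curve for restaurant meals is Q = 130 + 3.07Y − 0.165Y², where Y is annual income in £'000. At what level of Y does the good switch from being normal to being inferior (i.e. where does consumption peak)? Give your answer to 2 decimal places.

9.30

dQ/dY = 3.07 − 0.33Y.
The good is inferior where dQ/dY < 0. Setting dQ/dY = 0 gives Y = 3.07 / 0.33 = 9.30.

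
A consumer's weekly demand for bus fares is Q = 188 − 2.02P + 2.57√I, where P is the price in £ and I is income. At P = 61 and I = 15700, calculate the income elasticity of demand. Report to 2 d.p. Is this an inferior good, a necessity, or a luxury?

0.42 (necessity)

At P = 61, I = 15700: Q = 386.800.
Holding P constant, ∂Q/∂I = 2.57/(2√I) = 0.0102554.
η_I = (∂Q/∂I)·(I/Q) = 0.0102554 × (15700/386.800) = 0.42.
Since 0 < η < 1, this is a necessity.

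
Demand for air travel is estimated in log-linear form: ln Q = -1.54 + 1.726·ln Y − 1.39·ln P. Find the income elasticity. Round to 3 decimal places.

1.726

In a log-linear demand, the coefficient on ln Y is the income elasticity.
So η = 1.726.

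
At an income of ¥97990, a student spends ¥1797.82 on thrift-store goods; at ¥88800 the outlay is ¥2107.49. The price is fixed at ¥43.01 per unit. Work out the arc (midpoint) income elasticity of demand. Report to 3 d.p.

With a constant price, Q₁ = 1797.82/43.01 = 41.800 and Q₂ = 2107.49/43.01 = 49.000 (equivalently, work directly with expenditure since P cancels).
Midpoint %ΔQ = (2107.49 − 1797.82)/1952.65 = 0.15859; midpoint %ΔI = (88800 − 97990)/93395 = -0.09840.
η = 0.15859 / -0.09840 = -1.612.

-1.612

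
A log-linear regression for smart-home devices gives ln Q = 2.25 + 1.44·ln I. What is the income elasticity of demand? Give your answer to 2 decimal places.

1.44

In a log-linear demand, the coefficient on ln I is the income elasticity.
So η = 1.44.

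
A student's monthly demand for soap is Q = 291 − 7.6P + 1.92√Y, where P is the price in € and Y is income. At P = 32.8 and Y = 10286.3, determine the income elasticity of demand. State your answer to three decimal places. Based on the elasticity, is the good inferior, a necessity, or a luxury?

0.412 (necessity)

At P = 32.8, Y = 10286.3: Q = 236.449.
Holding P constant, ∂Q/∂Y = 1.92/(2√Y) = 0.00946546.
η_Y = (∂Q/∂Y)·(Y/Q) = 0.00946546 × (10286.3/236.449) = 0.412.
Since 0 < η < 1, this is a necessity.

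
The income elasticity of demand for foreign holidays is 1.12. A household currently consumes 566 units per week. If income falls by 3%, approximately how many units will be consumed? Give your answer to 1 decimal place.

%ΔQ ≈ η × %ΔI = 1.12 × (-3%) = -3.36%.
New Q ≈ 566 × (1 − 0.0336) = 547.0.

547.0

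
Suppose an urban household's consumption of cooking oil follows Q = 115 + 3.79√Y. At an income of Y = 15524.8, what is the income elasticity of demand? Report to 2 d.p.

At Y = 15524.8: Q = 587.229.
dQ/dY = 3.79/(2√Y) = 0.0152088 at this income.
η = (dQ/dY)·(Y/Q) = 0.0152088 × (15524.8/587.229) = 0.40.

0.40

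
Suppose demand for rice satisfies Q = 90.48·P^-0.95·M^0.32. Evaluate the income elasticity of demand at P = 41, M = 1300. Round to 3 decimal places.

0.320

For a multiplicative demand Q = A·P^α·M^β, the income elasticity is β everywhere.
Here β = 0.32, so η = 0.320.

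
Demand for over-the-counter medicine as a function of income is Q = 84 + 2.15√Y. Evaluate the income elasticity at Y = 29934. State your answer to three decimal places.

At Y = 29934: Q = 455.981.
dQ/dY = 2.15/(2√Y) = 0.00621335 at this income.
η = (dQ/dY)·(Y/Q) = 0.00621335 × (29934/455.981) = 0.408.

0.408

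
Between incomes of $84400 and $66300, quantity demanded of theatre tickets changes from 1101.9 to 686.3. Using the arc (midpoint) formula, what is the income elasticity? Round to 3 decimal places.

1.935

ΔQ = 686.3 − 1101.9 = -415.6; midpoint Q̄ = (1101.9 + 686.3)/2 = 894.1.
ΔI = 66300 − 84400 = -18100; midpoint Ī = (84400 + 66300)/2 = 75350.
η = (ΔQ/Q̄) ÷ (ΔI/Ī) = (-415.6/894.1) ÷ (-18100/75350) = 1.935.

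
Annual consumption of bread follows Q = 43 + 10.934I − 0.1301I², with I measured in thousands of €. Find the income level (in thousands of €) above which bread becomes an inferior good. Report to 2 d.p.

dQ/dI = 10.934 − 0.2602I.
The good is inferior where dQ/dI < 0. Setting dQ/dI = 0 gives I = 10.934 / 0.2602 = 42.02.

42.02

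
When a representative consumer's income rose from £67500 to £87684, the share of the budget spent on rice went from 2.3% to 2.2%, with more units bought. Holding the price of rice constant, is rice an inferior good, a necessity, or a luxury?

necessity

Quantity rises but the budget share falls as income rises, so 0 < η < 1.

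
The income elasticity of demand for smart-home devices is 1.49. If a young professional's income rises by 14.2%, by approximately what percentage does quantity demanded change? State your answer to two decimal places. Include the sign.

21.16%

%ΔQ ≈ η × %ΔI = 1.49 × 14.2% = 21.16%.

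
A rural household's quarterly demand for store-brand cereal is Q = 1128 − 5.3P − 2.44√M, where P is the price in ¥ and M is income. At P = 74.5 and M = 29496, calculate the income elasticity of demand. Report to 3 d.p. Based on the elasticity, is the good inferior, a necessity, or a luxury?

-0.667 (inferior good)

At P = 74.5, M = 29496: Q = 314.095.
Holding P constant, ∂Q/∂M = -2.44/(2√M) = -0.0071036.
η_M = (∂Q/∂M)·(M/Q) = -0.0071036 × (29496/314.095) = -0.667.
Since η < 0, this is an inferior good.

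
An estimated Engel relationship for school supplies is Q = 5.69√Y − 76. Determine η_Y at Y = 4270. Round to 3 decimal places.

0.628

At Y = 4270: Q = 295.814.
dQ/dY = 5.69/(2√Y) = 0.043538 at this income.
η = (dQ/dY)·(Y/Q) = 0.043538 × (4270/295.814) = 0.628.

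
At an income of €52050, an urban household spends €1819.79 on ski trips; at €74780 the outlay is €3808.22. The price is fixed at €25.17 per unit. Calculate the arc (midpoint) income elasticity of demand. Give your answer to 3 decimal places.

1.971

With a constant price, Q₁ = 1819.79/25.17 = 72.300 and Q₂ = 3808.22/25.17 = 151.300 (equivalently, work directly with expenditure since P cancels).
Midpoint %ΔQ = (3808.22 − 1819.79)/2814.01 = 0.70662; midpoint %ΔI = (74780 − 52050)/63415 = 0.35843.
η = 0.70662 / 0.35843 = 1.971.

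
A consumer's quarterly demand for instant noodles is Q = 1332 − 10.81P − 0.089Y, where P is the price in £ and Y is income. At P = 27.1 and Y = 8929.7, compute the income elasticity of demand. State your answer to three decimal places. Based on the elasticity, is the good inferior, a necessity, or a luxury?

-3.253 (inferior good)

At P = 27.1, Y = 8929.7: Q = 244.306.
Holding P constant, ∂Q/∂Y = −0.089.
η_Y = (∂Q/∂Y)·(Y/Q) = -0.089 × (8929.7/244.306) = -3.253.
Since η < 0, this is an inferior good.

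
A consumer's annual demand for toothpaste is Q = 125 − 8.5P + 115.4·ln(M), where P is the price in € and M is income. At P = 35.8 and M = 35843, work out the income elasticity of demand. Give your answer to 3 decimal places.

0.112

At P = 35.8, M = 35843: Q = 1030.889.
Holding P constant, ∂Q/∂M = 115.4/M = 0.0032196.
η_M = (∂Q/∂M)·(M/Q) = 0.0032196 × (35843/1030.889) = 0.112.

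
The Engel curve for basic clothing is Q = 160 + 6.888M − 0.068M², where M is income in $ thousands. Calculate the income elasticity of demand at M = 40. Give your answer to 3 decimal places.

At M = 40: Q = 326.7200.
dQ/dM = 6.888 − 0.136M = 1.44800.
η = (dQ/dM)·(M/Q) = 1.44800 × (40/326.7200) = 0.177.

0.177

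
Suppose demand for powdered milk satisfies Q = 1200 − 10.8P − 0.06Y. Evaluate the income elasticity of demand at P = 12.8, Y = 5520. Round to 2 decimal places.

At P = 12.8, Y = 5520: Q = 730.560.
Holding P constant, ∂Q/∂Y = −0.06.
η_Y = (∂Q/∂Y)·(Y/Q) = -0.06 × (5520/730.560) = -0.45.

-0.45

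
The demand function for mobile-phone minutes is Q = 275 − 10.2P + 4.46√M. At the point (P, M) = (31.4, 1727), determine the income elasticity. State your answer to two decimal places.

0.66

At P = 31.4, M = 1727: Q = 140.065.
Holding P constant, ∂Q/∂M = 4.46/(2√M) = 0.053661.
η_M = (∂Q/∂M)·(M/Q) = 0.053661 × (1727/140.065) = 0.66.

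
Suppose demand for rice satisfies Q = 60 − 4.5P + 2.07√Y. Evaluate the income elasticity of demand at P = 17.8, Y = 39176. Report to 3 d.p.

0.526

At P = 17.8, Y = 39176: Q = 389.614.
Holding P constant, ∂Q/∂Y = 2.07/(2√Y) = 0.00522914.
η_Y = (∂Q/∂Y)·(Y/Q) = 0.00522914 × (39176/389.614) = 0.526.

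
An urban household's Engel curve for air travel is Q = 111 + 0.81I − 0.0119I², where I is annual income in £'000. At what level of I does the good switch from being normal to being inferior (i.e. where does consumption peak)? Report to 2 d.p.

34.03

dQ/dI = 0.81 − 0.0238I.
The good is inferior where dQ/dI < 0. Setting dQ/dI = 0 gives I = 0.81 / 0.0238 = 34.03.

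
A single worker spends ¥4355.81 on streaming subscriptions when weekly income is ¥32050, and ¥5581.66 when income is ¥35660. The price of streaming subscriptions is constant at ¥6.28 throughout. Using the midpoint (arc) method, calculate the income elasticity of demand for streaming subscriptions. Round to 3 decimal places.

With a constant price, Q₁ = 4355.81/6.28 = 693.600 and Q₂ = 5581.66/6.28 = 888.799 (equivalently, work directly with expenditure since P cancels).
Midpoint %ΔQ = (5581.66 − 4355.81)/4968.74 = 0.24671; midpoint %ΔI = (35660 − 32050)/33855 = 0.10663.
η = 0.24671 / 0.10663 = 2.314.

2.314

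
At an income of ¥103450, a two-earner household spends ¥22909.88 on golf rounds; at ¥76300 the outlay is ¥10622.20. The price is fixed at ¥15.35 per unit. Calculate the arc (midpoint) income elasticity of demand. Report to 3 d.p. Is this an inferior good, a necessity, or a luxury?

2.426 (luxury)

With a constant price, Q₁ = 22909.88/15.35 = 1492.500 and Q₂ = 10622.20/15.35 = 692.000 (equivalently, work directly with expenditure since P cancels).
Midpoint %ΔQ = (10622.20 − 22909.88)/16766.04 = -0.73289; midpoint %ΔI = (76300 − 103450)/89875 = -0.30209.
η = -0.73289 / -0.30209 = 2.426.
η > 1 ⇒ luxury.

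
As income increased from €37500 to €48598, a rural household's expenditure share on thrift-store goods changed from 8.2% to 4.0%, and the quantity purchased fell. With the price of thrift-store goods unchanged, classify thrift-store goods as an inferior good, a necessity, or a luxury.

Quantity demanded falls as income rises, so η < 0.

inferior good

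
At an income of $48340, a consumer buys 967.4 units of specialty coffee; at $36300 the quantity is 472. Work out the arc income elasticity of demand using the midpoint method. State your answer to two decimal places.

2.42

ΔQ = 472 − 967.4 = -495.4; midpoint Q̄ = (967.4 + 472)/2 = 719.7.
ΔI = 36300 − 48340 = -12040; midpoint Ī = (48340 + 36300)/2 = 42320.
η = (ΔQ/Q̄) ÷ (ΔI/Ī) = (-495.4/719.7) ÷ (-12040/42320) = 2.42.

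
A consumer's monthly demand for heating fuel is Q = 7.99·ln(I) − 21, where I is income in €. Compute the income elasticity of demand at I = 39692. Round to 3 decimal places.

At I = 39692: Q = 63.605.
dQ/dI = 7.99/I = 0.0002013 at this income.
η = (dQ/dI)·(I/Q) = 0.0002013 × (39692/63.605) = 0.126.

0.126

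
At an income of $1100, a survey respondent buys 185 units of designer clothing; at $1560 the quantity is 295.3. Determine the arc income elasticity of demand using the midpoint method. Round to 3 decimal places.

ΔQ = 295.3 − 185 = 110.3; midpoint Q̄ = (185 + 295.3)/2 = 240.15.
ΔI = 1560 − 1100 = 460; midpoint Ī = (1100 + 1560)/2 = 1330.
η = (ΔQ/Q̄) ÷ (ΔI/Ī) = (110.3/240.15) ÷ (460/1330) = 1.328.

1.328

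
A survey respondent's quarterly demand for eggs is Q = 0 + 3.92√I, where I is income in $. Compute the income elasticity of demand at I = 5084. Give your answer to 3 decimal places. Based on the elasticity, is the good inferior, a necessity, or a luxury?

0.500 (necessity)

At I = 5084: Q = 279.505.
dQ/dI = 3.92/(2√I) = 0.0274886 at this income.
η = (dQ/dI)·(I/Q) = 0.0274886 × (5084/279.505) = 0.500.
Since 0 < η < 1, the good is a necessity.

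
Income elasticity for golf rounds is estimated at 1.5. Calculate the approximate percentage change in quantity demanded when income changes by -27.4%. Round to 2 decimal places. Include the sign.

-41.10%

%ΔQ ≈ η × %ΔI = 1.5 × (-27.4%) = -41.10%.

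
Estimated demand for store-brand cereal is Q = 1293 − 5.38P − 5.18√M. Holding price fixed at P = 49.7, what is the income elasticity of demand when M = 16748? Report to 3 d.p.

At P = 49.7, M = 16748: Q = 355.249.
Holding P constant, ∂Q/∂M = -5.18/(2√M) = -0.0200133.
η_M = (∂Q/∂M)·(M/Q) = -0.0200133 × (16748/355.249) = -0.944.

-0.944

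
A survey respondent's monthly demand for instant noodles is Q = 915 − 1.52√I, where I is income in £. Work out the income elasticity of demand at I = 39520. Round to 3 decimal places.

-0.247

At I = 39520: Q = 612.830.
dQ/dI = -1.52/(2√I) = -0.00382301 at this income.
η = (dQ/dI)·(I/Q) = -0.00382301 × (39520/612.830) = -0.247.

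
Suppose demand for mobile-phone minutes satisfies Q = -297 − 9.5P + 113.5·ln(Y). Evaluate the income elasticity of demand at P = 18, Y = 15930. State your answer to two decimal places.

0.18

At P = 18, Y = 15930: Q = 630.221.
Holding P constant, ∂Q/∂Y = 113.5/Y = 0.00712492.
η_Y = (∂Q/∂Y)·(Y/Q) = 0.00712492 × (15930/630.221) = 0.18.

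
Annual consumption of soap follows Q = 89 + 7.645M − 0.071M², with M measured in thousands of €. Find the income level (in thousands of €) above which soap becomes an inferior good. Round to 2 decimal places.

dQ/dM = 7.645 − 0.142M.
The good is inferior where dQ/dM < 0. Setting dQ/dM = 0 gives M = 7.645 / 0.142 = 53.84.

53.84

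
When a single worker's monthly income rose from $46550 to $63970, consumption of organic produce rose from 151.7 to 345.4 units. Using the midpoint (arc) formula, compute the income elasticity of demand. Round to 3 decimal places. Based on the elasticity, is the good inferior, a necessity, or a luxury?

ΔQ = 345.4 − 151.7 = 193.7; midpoint Q̄ = (151.7 + 345.4)/2 = 248.55.
ΔI = 63970 − 46550 = 17420; midpoint Ī = (46550 + 63970)/2 = 55260.
η = (ΔQ/Q̄) ÷ (ΔI/Ī) = (193.7/248.55) ÷ (17420/55260) = 2.472.
η > 1 ⇒ luxury.

2.472 (luxury)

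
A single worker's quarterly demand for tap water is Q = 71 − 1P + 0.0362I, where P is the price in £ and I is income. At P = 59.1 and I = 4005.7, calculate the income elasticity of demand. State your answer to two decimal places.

0.92

At P = 59.1, I = 4005.7: Q = 156.906.
Holding P constant, ∂Q/∂I = 0.0362.
η_I = (∂Q/∂I)·(I/Q) = 0.0362 × (4005.7/156.906) = 0.92.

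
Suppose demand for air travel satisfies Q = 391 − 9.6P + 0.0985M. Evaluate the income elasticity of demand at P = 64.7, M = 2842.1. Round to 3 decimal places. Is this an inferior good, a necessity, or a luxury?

At P = 64.7, M = 2842.1: Q = 49.827.
Holding P constant, ∂Q/∂M = 0.0985.
η_M = (∂Q/∂M)·(M/Q) = 0.0985 × (2842.1/49.827) = 5.618.
Since η > 1, this is a luxury.

5.618 (luxury)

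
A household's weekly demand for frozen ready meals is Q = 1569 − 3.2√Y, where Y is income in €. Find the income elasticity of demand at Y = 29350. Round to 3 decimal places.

-0.269

At Y = 29350: Q = 1020.781.
dQ/dY = -3.2/(2√Y) = -0.00933933 at this income.
η = (dQ/dY)·(Y/Q) = -0.00933933 × (29350/1020.781) = -0.269.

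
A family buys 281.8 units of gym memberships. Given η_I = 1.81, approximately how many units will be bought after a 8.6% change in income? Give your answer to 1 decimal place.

%ΔQ ≈ η × %ΔI = 1.81 × 8.6% = 15.566%.
New Q ≈ 281.8 × (1 + 0.15566) = 325.7.

325.7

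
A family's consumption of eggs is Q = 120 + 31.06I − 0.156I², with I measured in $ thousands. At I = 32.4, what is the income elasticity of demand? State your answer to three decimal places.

At I = 32.4: Q = 962.5814.
dQ/dI = 31.06 − 0.312I = 20.95120.
η = (dQ/dI)·(I/Q) = 20.95120 × (32.4/962.5814) = 0.705.

0.705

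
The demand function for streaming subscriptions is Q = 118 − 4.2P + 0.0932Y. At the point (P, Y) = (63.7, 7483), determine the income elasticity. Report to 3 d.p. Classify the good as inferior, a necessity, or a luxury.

At P = 63.7, Y = 7483: Q = 547.876.
Holding P constant, ∂Q/∂Y = 0.0932.
η_Y = (∂Q/∂Y)·(Y/Q) = 0.0932 × (7483/547.876) = 1.273.
Since η > 1, this is a luxury.

1.273 (luxury)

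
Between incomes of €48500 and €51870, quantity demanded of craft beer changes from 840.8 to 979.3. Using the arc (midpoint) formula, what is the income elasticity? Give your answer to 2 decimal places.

ΔQ = 979.3 − 840.8 = 138.5; midpoint Q̄ = (840.8 + 979.3)/2 = 910.05.
ΔI = 51870 − 48500 = 3370; midpoint Ī = (48500 + 51870)/2 = 50185.
η = (ΔQ/Q̄) ÷ (ΔI/Ī) = (138.5/910.05) ÷ (3370/50185) = 2.27.

2.27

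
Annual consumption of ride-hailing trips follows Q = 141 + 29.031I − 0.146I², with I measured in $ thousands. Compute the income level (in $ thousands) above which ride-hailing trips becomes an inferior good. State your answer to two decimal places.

dQ/dI = 29.031 − 0.292I.
The good is inferior where dQ/dI < 0. Setting dQ/dI = 0 gives I = 29.031 / 0.292 = 99.42.

99.42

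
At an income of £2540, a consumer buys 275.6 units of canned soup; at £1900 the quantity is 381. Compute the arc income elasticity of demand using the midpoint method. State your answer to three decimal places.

ΔQ = 381 − 275.6 = 105.4; midpoint Q̄ = (275.6 + 381)/2 = 328.3.
ΔI = 1900 − 2540 = -640; midpoint Ī = (2540 + 1900)/2 = 2220.
η = (ΔQ/Q̄) ÷ (ΔI/Ī) = (105.4/328.3) ÷ (-640/2220) = -1.114.

-1.114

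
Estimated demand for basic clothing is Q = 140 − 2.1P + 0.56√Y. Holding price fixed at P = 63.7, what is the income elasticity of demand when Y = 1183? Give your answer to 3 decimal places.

0.378

At P = 63.7, Y = 1183: Q = 25.491.
Holding P constant, ∂Q/∂Y = 0.56/(2√Y) = 0.00814077.
η_Y = (∂Q/∂Y)·(Y/Q) = 0.00814077 × (1183/25.491) = 0.378.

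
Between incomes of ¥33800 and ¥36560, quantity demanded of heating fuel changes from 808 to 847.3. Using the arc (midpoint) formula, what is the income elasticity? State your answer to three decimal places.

ΔQ = 847.3 − 808 = 39.3; midpoint Q̄ = (808 + 847.3)/2 = 827.65.
ΔI = 36560 − 33800 = 2760; midpoint Ī = (33800 + 36560)/2 = 35180.
η = (ΔQ/Q̄) ÷ (ΔI/Ī) = (39.3/827.65) ÷ (2760/35180) = 0.605.

0.605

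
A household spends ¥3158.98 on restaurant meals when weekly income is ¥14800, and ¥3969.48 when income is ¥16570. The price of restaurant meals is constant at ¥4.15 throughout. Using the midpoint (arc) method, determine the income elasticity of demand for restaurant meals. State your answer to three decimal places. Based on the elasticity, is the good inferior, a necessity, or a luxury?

2.015 (luxury)

With a constant price, Q₁ = 3158.98/4.15 = 761.200 and Q₂ = 3969.48/4.15 = 956.501 (equivalently, work directly with expenditure since P cancels).
Midpoint %ΔQ = (3969.48 − 3158.98)/3564.23 = 0.22740; midpoint %ΔI = (16570 − 14800)/15685 = 0.11285.
η = 0.22740 / 0.11285 = 2.015.
η > 1 ⇒ luxury.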